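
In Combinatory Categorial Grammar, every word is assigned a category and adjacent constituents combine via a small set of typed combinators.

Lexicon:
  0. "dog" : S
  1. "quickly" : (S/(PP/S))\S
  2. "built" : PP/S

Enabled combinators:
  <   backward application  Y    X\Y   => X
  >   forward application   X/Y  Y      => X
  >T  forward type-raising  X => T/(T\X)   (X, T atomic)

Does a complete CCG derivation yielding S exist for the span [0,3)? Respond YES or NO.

[0,3] S   >
  [0,2] S/(PP/S)   <
    [0,1] "dog" : S
    [1,2] "quickly" : (S/(PP/S))\S
  [2,3] "built" : PP/S

YES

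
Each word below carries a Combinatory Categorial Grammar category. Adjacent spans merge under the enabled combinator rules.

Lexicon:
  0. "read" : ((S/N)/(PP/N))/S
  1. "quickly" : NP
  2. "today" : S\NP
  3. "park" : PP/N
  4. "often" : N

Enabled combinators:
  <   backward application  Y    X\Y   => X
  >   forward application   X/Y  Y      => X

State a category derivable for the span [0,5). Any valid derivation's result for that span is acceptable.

[0,5] S   >
  [0,4] S/N   >
    [0,3] (S/N)/(PP/N)   >
      [0,1] "read" : ((S/N)/(PP/N))/S
      [1,3] S   <
        [1,2] "quickly" : NP
        [2,3] "today" : S\NP
    [3,4] "park" : PP/N
  [4,5] "often" : N

S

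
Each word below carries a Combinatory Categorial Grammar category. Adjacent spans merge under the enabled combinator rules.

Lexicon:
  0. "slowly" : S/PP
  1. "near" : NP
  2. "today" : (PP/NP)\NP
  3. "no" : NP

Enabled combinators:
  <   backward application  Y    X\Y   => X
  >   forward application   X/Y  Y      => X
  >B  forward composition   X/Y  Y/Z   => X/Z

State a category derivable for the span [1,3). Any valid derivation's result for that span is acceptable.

[0,4] S   >
  [0,1] "slowly" : S/PP
  [1,4] PP   >
    [1,3] PP/NP   <
      [1,2] "near" : NP
      [2,3] "today" : (PP/NP)\NP
    [3,4] "no" : NP

PP/NP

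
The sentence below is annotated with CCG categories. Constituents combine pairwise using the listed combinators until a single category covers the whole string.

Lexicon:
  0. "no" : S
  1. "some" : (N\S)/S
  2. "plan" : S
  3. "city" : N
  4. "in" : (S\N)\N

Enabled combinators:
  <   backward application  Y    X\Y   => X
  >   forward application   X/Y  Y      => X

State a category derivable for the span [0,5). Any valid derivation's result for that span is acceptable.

S

[0,5] S   <
  [0,3] N   <
    [0,1] "no" : S
    [1,3] N\S   >
      [1,2] "some" : (N\S)/S
      [2,3] "plan" : S
  [3,5] S\N   <
    [3,4] "city" : N
    [4,5] "in" : (S\N)\N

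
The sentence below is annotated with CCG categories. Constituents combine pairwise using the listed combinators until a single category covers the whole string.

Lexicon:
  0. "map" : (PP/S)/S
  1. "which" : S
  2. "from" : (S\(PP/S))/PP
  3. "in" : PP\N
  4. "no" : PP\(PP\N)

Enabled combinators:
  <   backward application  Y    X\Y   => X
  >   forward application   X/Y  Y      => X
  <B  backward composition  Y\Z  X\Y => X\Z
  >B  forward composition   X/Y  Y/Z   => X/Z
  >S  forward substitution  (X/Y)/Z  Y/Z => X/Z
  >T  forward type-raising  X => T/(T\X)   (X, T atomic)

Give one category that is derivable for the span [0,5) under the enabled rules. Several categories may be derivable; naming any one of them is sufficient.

S

[0,5] S   <
  [0,2] PP/S   >
    [0,1] "map" : (PP/S)/S
    [1,2] "which" : S
  [2,5] S\(PP/S)   >
    [2,3] "from" : (S\(PP/S))/PP
    [3,5] PP   <
      [3,4] "in" : PP\N
      [4,5] "no" : PP\(PP\N)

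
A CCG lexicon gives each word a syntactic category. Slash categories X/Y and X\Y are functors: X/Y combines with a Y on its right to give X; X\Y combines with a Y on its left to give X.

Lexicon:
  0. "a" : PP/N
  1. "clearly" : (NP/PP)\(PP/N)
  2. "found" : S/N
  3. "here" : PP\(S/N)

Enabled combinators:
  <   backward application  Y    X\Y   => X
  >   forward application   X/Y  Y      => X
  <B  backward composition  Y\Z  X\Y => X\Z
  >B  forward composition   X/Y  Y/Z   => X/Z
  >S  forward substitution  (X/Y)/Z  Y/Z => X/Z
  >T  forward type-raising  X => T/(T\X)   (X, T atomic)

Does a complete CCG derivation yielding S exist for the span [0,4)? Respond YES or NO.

PP/N (NP/PP)\(PP/N) S/N PP\(S/N)
CKY chart[0,4] = {N/(N\NP), NP, NP/(NP\NP), NP/(PP\PP), PP/(PP\NP), S/(S\NP)}; S ∉ chart

NO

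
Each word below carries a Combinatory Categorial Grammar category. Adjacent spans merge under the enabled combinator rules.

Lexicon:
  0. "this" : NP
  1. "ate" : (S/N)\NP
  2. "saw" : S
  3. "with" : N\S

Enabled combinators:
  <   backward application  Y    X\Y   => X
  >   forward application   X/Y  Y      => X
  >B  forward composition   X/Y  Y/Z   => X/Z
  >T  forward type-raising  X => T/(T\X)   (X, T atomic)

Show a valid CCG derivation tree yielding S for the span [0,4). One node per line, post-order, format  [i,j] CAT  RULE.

[0,4] S   >
  [0,2] S/N   <
    [0,1] "this" : NP
    [1,2] "ate" : (S/N)\NP
  [2,4] N   <
    [2,3] "saw" : S
    [3,4] "with" : N\S

[0,1] NP  lex  "this"
[1,2] (S/N)\NP  lex  "ate"
[0,2] S/N  <  k=1
[2,3] S  lex  "saw"
[3,4] N\S  lex  "with"
[2,4] N  <  k=3
[0,4] S  >  k=2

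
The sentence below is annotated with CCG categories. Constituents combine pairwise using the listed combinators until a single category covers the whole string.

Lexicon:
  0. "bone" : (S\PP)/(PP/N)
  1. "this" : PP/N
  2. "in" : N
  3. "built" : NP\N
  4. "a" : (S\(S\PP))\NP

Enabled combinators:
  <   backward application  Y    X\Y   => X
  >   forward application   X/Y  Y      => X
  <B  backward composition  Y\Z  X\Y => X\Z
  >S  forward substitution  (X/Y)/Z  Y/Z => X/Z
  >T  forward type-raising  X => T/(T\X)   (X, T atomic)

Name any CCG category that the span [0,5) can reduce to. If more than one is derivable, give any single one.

S

[0,5] S   <
  [0,2] S\PP   >
    [0,1] "bone" : (S\PP)/(PP/N)
    [1,2] "this" : PP/N
  [2,5] S\(S\PP)   <
    [2,4] NP   <
      [2,3] "in" : N
      [3,4] "built" : NP\N
    [4,5] "a" : (S\(S\PP))\NP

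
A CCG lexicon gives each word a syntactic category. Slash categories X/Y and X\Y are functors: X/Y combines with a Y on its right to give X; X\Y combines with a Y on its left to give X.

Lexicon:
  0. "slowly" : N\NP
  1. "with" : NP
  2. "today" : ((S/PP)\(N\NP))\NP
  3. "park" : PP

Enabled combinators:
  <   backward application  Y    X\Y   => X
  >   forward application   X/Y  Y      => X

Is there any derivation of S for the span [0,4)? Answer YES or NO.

YES

[0,4] S   >
  [0,3] S/PP   <
    [0,1] "slowly" : N\NP
    [1,3] (S/PP)\(N\NP)   <
      [1,2] "with" : NP
      [2,3] "today" : ((S/PP)\(N\NP))\NP
  [3,4] "park" : PP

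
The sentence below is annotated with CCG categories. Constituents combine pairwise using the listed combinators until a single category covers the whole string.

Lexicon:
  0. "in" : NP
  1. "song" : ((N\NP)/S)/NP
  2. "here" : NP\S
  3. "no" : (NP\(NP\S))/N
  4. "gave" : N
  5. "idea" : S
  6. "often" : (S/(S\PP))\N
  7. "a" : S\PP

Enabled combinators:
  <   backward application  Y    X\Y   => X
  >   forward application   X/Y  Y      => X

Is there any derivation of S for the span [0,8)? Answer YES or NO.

YES

[0,8] S   >
  [0,7] S/(S\PP)   <
    [0,6] N   <
      [0,1] "in" : NP
      [1,6] N\NP   >
        [1,5] (N\NP)/S   >
          [1,2] "song" : ((N\NP)/S)/NP
          [2,5] NP   <
            [2,3] "here" : NP\S
            [3,5] NP\(NP\S)   >
              [3,4] "no" : (NP\(NP\S))/N
              [4,5] "gave" : N
        [5,6] "idea" : S
    [6,7] "often" : (S/(S\PP))\N
  [7,8] "a" : S\PP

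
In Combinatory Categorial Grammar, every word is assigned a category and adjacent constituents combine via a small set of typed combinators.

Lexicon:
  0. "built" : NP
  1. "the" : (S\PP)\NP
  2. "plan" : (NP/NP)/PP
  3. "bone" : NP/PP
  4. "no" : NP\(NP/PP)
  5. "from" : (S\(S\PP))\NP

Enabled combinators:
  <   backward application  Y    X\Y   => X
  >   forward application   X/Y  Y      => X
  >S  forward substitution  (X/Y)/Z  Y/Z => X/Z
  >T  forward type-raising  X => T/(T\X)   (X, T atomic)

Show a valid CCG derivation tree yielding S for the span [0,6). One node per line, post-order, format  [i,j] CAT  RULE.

[0,6] S   <
  [0,2] S\PP   <
    [0,1] "built" : NP
    [1,2] "the" : (S\PP)\NP
  [2,6] S\(S\PP)   <
    [2,5] NP   <
      [2,4] NP/PP   >S
        [2,3] "plan" : (NP/NP)/PP
        [3,4] "bone" : NP/PP
      [4,5] "no" : NP\(NP/PP)
    [5,6] "from" : (S\(S\PP))\NP

[0,1] NP  lex  "built"
[1,2] (S\PP)\NP  lex  "the"
[0,2] S\PP  <  k=1
[2,3] (NP/NP)/PP  lex  "plan"
[3,4] NP/PP  lex  "bone"
[2,4] NP/PP  >S  k=3
[4,5] NP\(NP/PP)  lex  "no"
[2,5] NP  <  k=4
[5,6] (S\(S\PP))\NP  lex  "from"
[2,6] S\(S\PP)  <  k=5
[0,6] S  <  k=2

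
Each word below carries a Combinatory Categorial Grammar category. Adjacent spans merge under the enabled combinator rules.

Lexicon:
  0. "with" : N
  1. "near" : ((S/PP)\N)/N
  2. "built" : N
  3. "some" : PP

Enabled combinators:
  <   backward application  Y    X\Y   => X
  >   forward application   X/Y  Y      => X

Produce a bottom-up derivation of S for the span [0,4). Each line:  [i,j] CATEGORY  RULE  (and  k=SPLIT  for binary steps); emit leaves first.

[0,1] N  lex  "with"
[1,2] ((S/PP)\N)/N  lex  "near"
[2,3] N  lex  "built"
[1,3] (S/PP)\N  >  k=2
[0,3] S/PP  <  k=1
[3,4] PP  lex  "some"
[0,4] S  >  k=3

[0,4] S   >
  [0,3] S/PP   <
    [0,1] "with" : N
    [1,3] (S/PP)\N   >
      [1,2] "near" : ((S/PP)\N)/N
      [2,3] "built" : N
  [3,4] "some" : PP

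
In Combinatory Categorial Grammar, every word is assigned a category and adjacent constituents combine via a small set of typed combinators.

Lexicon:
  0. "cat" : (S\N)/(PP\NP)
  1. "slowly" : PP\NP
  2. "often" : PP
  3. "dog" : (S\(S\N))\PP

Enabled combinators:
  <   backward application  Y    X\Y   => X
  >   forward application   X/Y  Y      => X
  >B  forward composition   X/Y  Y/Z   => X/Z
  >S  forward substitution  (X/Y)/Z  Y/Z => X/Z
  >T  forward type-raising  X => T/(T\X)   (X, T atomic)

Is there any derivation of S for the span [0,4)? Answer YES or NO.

YES

[0,4] S   <
  [0,2] S\N   >
    [0,1] "cat" : (S\N)/(PP\NP)
    [1,2] "slowly" : PP\NP
  [2,4] S\(S\N)   <
    [2,3] "often" : PP
    [3,4] "dog" : (S\(S\N))\PP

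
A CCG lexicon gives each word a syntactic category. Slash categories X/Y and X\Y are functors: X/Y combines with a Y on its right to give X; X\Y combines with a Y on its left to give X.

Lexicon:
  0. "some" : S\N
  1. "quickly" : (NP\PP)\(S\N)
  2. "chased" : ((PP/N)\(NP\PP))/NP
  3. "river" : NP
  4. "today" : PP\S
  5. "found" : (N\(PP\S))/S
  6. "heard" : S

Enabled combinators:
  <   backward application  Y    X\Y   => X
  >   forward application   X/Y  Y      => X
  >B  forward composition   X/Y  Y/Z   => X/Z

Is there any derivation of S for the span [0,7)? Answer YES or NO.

NO

S\N (NP\PP)\(S\N) ((PP/N)\(NP\PP))/NP NP PP\S (N\(PP\S))/S S
CKY chart[0,7] = {PP}; S ∉ chart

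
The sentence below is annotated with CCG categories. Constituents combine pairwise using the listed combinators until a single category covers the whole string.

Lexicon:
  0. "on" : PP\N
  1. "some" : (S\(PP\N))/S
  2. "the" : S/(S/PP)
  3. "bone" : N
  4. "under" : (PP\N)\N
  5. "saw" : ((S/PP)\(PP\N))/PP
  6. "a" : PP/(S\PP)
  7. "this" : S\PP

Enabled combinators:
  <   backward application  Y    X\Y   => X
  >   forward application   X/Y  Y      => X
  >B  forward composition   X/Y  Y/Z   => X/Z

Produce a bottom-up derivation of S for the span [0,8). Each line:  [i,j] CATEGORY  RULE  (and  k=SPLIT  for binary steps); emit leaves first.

[0,8] S   <
  [0,1] "on" : PP\N
  [1,8] S\(PP\N)   >
    [1,2] "some" : (S\(PP\N))/S
    [2,8] S   >
      [2,3] "the" : S/(S/PP)
      [3,8] S/PP   <
        [3,5] PP\N   <
          [3,4] "bone" : N
          [4,5] "under" : (PP\N)\N
        [5,8] (S/PP)\(PP\N)   >
          [5,6] "saw" : ((S/PP)\(PP\N))/PP
          [6,8] PP   >
            [6,7] "a" : PP/(S\PP)
            [7,8] "this" : S\PP

[0,1] PP\N  lex  "on"
[1,2] (S\(PP\N))/S  lex  "some"
[2,3] S/(S/PP)  lex  "the"
[3,4] N  lex  "bone"
[4,5] (PP\N)\N  lex  "under"
[3,5] PP\N  <  k=4
[5,6] ((S/PP)\(PP\N))/PP  lex  "saw"
[6,7] PP/(S\PP)  lex  "a"
[7,8] S\PP  lex  "this"
[6,8] PP  >  k=7
[5,8] (S/PP)\(PP\N)  >  k=6
[3,8] S/PP  <  k=5
[2,8] S  >  k=3
[1,8] S\(PP\N)  >  k=2
[0,8] S  <  k=1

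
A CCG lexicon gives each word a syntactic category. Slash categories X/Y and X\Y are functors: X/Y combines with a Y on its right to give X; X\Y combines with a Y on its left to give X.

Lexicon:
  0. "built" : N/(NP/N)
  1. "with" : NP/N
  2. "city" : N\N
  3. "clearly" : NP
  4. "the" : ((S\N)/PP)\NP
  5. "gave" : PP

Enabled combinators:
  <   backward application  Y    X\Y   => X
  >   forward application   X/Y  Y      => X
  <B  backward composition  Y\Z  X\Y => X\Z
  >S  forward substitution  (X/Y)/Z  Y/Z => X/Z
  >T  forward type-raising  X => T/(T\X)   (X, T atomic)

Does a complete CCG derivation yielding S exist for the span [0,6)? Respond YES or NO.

YES

[0,6] S   <
  [0,2] N   >
    [0,1] "built" : N/(NP/N)
    [1,2] "with" : NP/N
  [2,6] S\N   <B
    [2,3] "city" : N\N
    [3,6] S\N   >
      [3,5] (S\N)/PP   <
        [3,4] "clearly" : NP
        [4,5] "the" : ((S\N)/PP)\NP
      [5,6] "gave" : PP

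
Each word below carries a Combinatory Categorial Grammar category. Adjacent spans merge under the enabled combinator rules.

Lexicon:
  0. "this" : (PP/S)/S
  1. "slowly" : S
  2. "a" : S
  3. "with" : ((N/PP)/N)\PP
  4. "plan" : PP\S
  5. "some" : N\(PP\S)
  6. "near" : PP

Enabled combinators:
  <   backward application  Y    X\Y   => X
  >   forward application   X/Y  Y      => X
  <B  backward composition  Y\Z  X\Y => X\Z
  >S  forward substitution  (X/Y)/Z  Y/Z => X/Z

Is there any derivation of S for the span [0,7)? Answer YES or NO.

NO

(PP/S)/S S S ((N/PP)/N)\PP PP\S N\(PP\S) PP
CKY chart[0,7] = {N}; S ∉ chart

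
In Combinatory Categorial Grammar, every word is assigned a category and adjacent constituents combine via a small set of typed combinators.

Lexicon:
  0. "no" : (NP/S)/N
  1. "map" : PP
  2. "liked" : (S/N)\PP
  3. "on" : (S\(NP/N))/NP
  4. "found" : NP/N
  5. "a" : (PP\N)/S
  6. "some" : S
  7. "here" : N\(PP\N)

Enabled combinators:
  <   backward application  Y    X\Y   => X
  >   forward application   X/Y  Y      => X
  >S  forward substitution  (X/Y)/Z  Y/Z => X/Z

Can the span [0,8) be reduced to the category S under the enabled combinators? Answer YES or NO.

YES

[0,8] S   <
  [0,3] NP/N   >S
    [0,1] "no" : (NP/S)/N
    [1,3] S/N   <
      [1,2] "map" : PP
      [2,3] "liked" : (S/N)\PP
  [3,8] S\(NP/N)   >
    [3,4] "on" : (S\(NP/N))/NP
    [4,8] NP   >
      [4,5] "found" : NP/N
      [5,8] N   <
        [5,7] PP\N   >
          [5,6] "a" : (PP\N)/S
          [6,7] "some" : S
        [7,8] "here" : N\(PP\N)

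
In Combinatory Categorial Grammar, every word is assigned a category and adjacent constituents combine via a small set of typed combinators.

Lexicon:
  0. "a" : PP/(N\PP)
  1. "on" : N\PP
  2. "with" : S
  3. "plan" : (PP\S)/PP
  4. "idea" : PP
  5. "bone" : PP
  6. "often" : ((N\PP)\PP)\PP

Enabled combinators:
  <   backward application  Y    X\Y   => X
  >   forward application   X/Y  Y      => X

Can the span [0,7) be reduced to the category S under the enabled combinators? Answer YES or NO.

NO

PP/(N\PP) N\PP S (PP\S)/PP PP PP ((N\PP)\PP)\PP
CKY chart[0,7] = {N}; S ∉ chart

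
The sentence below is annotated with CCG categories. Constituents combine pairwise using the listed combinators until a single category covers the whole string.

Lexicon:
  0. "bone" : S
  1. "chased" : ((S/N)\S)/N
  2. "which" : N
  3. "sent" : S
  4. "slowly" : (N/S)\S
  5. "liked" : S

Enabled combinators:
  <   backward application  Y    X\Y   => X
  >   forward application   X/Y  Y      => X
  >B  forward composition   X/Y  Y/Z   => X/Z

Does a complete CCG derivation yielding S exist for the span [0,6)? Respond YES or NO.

[0,6] S   >
  [0,3] S/N   <
    [0,1] "bone" : S
    [1,3] (S/N)\S   >
      [1,2] "chased" : ((S/N)\S)/N
      [2,3] "which" : N
  [3,6] N   >
    [3,5] N/S   <
      [3,4] "sent" : S
      [4,5] "slowly" : (N/S)\S
    [5,6] "liked" : S

YES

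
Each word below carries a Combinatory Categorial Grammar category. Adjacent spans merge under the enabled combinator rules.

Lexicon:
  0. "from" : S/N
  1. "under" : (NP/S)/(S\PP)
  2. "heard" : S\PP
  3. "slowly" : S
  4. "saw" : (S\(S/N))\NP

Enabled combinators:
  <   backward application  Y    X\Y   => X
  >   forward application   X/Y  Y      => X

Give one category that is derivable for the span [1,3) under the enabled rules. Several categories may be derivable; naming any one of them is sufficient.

NP/S

[0,5] S   <
  [0,1] "from" : S/N
  [1,5] S\(S/N)   <
    [1,4] NP   >
      [1,3] NP/S   >
        [1,2] "under" : (NP/S)/(S\PP)
        [2,3] "heard" : S\PP
      [3,4] "slowly" : S
    [4,5] "saw" : (S\(S/N))\NP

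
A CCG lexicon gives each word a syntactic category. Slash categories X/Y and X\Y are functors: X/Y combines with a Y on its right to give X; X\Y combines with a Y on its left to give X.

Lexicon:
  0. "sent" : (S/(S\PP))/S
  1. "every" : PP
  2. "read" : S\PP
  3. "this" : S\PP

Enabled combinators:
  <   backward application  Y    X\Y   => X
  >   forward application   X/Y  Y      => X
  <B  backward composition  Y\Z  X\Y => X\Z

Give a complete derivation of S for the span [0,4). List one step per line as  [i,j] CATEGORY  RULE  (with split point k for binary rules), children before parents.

[0,4] S   >
  [0,3] S/(S\PP)   >
    [0,1] "sent" : (S/(S\PP))/S
    [1,3] S   <
      [1,2] "every" : PP
      [2,3] "read" : S\PP
  [3,4] "this" : S\PP

[0,1] (S/(S\PP))/S  lex  "sent"
[1,2] PP  lex  "every"
[2,3] S\PP  lex  "read"
[1,3] S  <  k=2
[0,3] S/(S\PP)  >  k=1
[3,4] S\PP  lex  "this"
[0,4] S  >  k=3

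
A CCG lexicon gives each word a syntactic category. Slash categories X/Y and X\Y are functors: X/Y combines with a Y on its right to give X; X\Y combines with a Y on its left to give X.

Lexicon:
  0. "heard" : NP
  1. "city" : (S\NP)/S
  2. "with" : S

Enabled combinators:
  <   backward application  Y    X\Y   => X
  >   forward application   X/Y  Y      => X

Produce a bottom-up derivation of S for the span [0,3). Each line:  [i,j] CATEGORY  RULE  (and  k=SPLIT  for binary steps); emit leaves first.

[0,3] S   <
  [0,1] "heard" : NP
  [1,3] S\NP   >
    [1,2] "city" : (S\NP)/S
    [2,3] "with" : S

[0,1] NP  lex  "heard"
[1,2] (S\NP)/S  lex  "city"
[2,3] S  lex  "with"
[1,3] S\NP  >  k=2
[0,3] S  <  k=1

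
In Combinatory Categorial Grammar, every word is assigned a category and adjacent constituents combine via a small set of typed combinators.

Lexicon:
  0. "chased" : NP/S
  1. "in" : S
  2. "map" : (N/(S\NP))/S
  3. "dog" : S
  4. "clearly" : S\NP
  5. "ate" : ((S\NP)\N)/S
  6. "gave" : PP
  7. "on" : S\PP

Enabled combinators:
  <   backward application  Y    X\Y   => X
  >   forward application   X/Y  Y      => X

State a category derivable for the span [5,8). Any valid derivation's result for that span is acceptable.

(S\NP)\N

[0,8] S   <
  [0,2] NP   >
    [0,1] "chased" : NP/S
    [1,2] "in" : S
  [2,8] S\NP   <
    [2,5] N   >
      [2,4] N/(S\NP)   >
        [2,3] "map" : (N/(S\NP))/S
        [3,4] "dog" : S
      [4,5] "clearly" : S\NP
    [5,8] (S\NP)\N   >
      [5,6] "ate" : ((S\NP)\N)/S
      [6,8] S   <
        [6,7] "gave" : PP
        [7,8] "on" : S\PP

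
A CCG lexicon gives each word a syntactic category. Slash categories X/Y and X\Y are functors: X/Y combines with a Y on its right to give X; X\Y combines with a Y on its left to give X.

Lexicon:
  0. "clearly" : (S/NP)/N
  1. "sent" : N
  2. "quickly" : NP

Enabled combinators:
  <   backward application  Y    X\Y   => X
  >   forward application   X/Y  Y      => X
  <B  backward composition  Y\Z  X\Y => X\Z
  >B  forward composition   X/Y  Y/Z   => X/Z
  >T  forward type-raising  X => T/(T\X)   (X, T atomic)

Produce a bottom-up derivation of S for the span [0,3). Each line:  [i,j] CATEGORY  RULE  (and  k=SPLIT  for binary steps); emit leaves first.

[0,1] (S/NP)/N  lex  "clearly"
[1,2] N  lex  "sent"
[0,2] S/NP  >  k=1
[2,3] NP  lex  "quickly"
[0,3] S  >  k=2

[0,3] S   >
  [0,2] S/NP   >
    [0,1] "clearly" : (S/NP)/N
    [1,2] "sent" : N
  [2,3] "quickly" : NP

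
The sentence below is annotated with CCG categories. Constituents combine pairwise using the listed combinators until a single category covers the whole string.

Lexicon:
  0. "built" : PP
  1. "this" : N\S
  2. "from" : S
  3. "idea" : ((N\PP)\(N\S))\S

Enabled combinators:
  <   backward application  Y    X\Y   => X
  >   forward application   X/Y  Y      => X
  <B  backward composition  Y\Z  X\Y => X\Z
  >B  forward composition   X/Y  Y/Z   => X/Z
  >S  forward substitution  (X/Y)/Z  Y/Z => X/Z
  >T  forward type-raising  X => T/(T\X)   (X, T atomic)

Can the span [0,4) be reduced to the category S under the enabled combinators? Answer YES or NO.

PP N\S S ((N\PP)\(N\S))\S
CKY chart[0,4] = {N, N/(N\N), NP/(NP\N), PP/(PP\N), S/(S\N)}; S ∉ chart

NO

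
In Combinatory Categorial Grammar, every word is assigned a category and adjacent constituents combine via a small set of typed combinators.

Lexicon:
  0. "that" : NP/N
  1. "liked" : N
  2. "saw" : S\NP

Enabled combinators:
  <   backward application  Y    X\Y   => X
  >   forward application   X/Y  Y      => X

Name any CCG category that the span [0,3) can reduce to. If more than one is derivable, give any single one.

S

[0,3] S   <
  [0,2] NP   >
    [0,1] "that" : NP/N
    [1,2] "liked" : N
  [2,3] "saw" : S\NP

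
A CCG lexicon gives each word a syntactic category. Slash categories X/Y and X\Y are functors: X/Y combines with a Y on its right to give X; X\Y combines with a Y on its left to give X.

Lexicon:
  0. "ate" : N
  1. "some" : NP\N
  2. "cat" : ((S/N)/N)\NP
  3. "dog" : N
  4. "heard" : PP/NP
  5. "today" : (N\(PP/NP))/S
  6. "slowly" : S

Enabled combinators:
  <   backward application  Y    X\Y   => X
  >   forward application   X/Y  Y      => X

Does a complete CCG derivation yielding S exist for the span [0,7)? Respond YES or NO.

YES

[0,7] S   >
  [0,4] S/N   >
    [0,3] (S/N)/N   <
      [0,2] NP   <
        [0,1] "ate" : N
        [1,2] "some" : NP\N
      [2,3] "cat" : ((S/N)/N)\NP
    [3,4] "dog" : N
  [4,7] N   <
    [4,5] "heard" : PP/NP
    [5,7] N\(PP/NP)   >
      [5,6] "today" : (N\(PP/NP))/S
      [6,7] "slowly" : S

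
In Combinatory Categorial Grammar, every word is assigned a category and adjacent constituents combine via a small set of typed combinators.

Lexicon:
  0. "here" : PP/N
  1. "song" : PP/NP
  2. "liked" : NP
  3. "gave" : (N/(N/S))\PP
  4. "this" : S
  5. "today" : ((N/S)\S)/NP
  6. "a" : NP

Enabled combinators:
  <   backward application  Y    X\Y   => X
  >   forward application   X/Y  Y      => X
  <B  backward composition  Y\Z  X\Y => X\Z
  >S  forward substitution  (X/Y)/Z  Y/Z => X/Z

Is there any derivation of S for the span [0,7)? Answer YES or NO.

NO

PP/N PP/NP NP (N/(N/S))\PP S ((N/S)\S)/NP NP
CKY chart[0,7] = {PP}; S ∉ chart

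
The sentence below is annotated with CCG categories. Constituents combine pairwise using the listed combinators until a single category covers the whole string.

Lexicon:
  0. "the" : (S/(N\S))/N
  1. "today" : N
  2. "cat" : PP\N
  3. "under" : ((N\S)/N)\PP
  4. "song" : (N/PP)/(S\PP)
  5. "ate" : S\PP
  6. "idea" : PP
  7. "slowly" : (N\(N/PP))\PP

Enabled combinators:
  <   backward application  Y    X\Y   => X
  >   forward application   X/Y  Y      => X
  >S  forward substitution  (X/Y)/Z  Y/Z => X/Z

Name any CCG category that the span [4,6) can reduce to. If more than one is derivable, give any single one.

N/PP

[0,8] S   >
  [0,4] S/N   >S
    [0,1] "the" : (S/(N\S))/N
    [1,4] (N\S)/N   <
      [1,3] PP   <
        [1,2] "today" : N
        [2,3] "cat" : PP\N
      [3,4] "under" : ((N\S)/N)\PP
  [4,8] N   <
    [4,6] N/PP   >
      [4,5] "song" : (N/PP)/(S\PP)
      [5,6] "ate" : S\PP
    [6,8] N\(N/PP)   <
      [6,7] "idea" : PP
      [7,8] "slowly" : (N\(N/PP))\PP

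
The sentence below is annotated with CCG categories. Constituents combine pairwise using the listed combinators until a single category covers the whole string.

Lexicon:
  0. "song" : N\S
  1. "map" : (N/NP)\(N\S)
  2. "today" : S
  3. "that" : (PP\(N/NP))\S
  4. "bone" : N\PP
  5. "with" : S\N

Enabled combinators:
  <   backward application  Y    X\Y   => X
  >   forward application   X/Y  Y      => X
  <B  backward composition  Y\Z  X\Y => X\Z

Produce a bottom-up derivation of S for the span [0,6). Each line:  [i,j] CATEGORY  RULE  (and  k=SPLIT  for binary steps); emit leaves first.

[0,1] N\S  lex  "song"
[1,2] (N/NP)\(N\S)  lex  "map"
[0,2] N/NP  <  k=1
[2,3] S  lex  "today"
[3,4] (PP\(N/NP))\S  lex  "that"
[2,4] PP\(N/NP)  <  k=3
[0,4] PP  <  k=2
[4,5] N\PP  lex  "bone"
[0,5] N  <  k=4
[5,6] S\N  lex  "with"
[0,6] S  <  k=5

[0,6] S   <
  [0,5] N   <
    [0,4] PP   <
      [0,2] N/NP   <
        [0,1] "song" : N\S
        [1,2] "map" : (N/NP)\(N\S)
      [2,4] PP\(N/NP)   <
        [2,3] "today" : S
        [3,4] "that" : (PP\(N/NP))\S
    [4,5] "bone" : N\PP
  [5,6] "with" : S\N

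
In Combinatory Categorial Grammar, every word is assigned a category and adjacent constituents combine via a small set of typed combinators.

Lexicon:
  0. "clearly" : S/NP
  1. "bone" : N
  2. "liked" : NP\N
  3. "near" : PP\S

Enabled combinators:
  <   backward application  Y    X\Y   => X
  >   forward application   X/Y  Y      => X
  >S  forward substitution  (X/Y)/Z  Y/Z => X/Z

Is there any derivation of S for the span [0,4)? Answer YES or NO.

S/NP N NP\N PP\S
CKY chart[0,4] = {PP}; S ∉ chart

NO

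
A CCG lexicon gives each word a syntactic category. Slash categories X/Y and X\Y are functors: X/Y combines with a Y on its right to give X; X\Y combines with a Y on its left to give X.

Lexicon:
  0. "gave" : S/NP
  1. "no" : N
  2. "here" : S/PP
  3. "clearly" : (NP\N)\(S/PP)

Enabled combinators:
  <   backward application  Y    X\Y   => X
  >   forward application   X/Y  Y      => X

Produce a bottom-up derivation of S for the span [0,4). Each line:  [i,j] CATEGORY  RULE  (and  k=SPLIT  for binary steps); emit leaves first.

[0,1] S/NP  lex  "gave"
[1,2] N  lex  "no"
[2,3] S/PP  lex  "here"
[3,4] (NP\N)\(S/PP)  lex  "clearly"
[2,4] NP\N  <  k=3
[1,4] NP  <  k=2
[0,4] S  >  k=1

[0,4] S   >
  [0,1] "gave" : S/NP
  [1,4] NP   <
    [1,2] "no" : N
    [2,4] NP\N   <
      [2,3] "here" : S/PP
      [3,4] "clearly" : (NP\N)\(S/PP)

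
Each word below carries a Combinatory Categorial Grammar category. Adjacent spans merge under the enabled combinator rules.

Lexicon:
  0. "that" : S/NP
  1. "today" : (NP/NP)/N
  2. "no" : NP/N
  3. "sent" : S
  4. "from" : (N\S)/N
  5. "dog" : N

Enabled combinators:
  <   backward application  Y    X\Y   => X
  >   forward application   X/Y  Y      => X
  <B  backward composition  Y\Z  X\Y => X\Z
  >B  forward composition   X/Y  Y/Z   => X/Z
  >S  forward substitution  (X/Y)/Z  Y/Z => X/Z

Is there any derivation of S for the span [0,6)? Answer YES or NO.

YES

[0,6] S   >
  [0,1] "that" : S/NP
  [1,6] NP   >
    [1,3] NP/N   >S
      [1,2] "today" : (NP/NP)/N
      [2,3] "no" : NP/N
    [3,6] N   <
      [3,4] "sent" : S
      [4,6] N\S   >
        [4,5] "from" : (N\S)/N
        [5,6] "dog" : N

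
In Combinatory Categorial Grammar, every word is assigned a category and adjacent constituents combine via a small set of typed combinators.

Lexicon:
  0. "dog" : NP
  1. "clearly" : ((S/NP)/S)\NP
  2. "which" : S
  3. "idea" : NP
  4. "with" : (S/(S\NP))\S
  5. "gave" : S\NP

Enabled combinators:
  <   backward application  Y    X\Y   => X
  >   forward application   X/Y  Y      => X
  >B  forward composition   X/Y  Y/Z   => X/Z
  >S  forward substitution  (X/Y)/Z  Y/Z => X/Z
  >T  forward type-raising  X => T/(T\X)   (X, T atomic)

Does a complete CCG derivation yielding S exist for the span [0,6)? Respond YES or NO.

YES

[0,6] S   >
  [0,5] S/(S\NP)   <
    [0,4] S   >
      [0,3] S/NP   >
        [0,2] (S/NP)/S   <
          [0,1] "dog" : NP
          [1,2] "clearly" : ((S/NP)/S)\NP
        [2,3] "which" : S
      [3,4] "idea" : NP
    [4,5] "with" : (S/(S\NP))\S
  [5,6] "gave" : S\NP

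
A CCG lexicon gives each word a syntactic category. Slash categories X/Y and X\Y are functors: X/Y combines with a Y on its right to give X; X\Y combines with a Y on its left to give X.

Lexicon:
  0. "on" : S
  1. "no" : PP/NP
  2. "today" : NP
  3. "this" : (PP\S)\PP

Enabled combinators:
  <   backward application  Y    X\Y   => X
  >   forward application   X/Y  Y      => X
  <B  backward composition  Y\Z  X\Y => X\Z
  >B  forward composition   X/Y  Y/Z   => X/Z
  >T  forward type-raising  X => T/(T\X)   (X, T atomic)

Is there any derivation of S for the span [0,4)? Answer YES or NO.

NO

S PP/NP NP (PP\S)\PP
CKY chart[0,4] = {N/(N\PP), NP/(NP\PP), PP, PP/(PP\PP), S/(S\PP)}; S ∉ chart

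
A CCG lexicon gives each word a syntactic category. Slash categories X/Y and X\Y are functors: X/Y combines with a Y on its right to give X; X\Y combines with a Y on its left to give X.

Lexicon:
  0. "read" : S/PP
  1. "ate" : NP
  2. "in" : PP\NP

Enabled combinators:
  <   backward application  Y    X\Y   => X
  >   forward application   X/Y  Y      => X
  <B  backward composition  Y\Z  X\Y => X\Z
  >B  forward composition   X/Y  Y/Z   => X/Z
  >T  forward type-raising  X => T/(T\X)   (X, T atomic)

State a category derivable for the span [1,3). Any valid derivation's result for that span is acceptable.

[0,3] S   >
  [0,1] "read" : S/PP
  [1,3] PP   <
    [1,2] "ate" : NP
    [2,3] "in" : PP\NP

PP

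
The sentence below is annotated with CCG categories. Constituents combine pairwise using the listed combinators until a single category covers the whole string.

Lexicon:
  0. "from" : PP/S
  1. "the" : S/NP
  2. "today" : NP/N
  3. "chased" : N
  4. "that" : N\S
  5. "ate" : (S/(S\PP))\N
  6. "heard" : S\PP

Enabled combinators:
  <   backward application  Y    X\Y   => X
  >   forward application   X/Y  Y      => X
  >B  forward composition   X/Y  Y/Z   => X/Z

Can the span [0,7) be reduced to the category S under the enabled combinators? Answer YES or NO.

NO

PP/S S/NP NP/N N N\S (S/(S\PP))\N S\PP
CKY chart[0,7] = {PP}; S ∉ chart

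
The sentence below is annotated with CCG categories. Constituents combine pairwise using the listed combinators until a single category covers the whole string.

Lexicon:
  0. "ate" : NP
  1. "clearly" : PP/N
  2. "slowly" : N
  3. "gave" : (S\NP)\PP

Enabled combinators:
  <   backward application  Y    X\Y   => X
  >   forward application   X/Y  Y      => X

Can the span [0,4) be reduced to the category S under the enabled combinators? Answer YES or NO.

[0,4] S   <
  [0,1] "ate" : NP
  [1,4] S\NP   <
    [1,3] PP   >
      [1,2] "clearly" : PP/N
      [2,3] "slowly" : N
    [3,4] "gave" : (S\NP)\PP

YES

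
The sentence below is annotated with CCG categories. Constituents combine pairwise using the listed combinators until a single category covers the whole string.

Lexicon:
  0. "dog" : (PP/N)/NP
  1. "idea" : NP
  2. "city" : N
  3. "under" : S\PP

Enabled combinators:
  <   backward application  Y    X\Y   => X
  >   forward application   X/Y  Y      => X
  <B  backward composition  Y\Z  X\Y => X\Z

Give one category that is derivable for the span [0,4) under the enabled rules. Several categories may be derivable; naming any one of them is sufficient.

S

[0,4] S   <
  [0,3] PP   >
    [0,2] PP/N   >
      [0,1] "dog" : (PP/N)/NP
      [1,2] "idea" : NP
    [2,3] "city" : N
  [3,4] "under" : S\PP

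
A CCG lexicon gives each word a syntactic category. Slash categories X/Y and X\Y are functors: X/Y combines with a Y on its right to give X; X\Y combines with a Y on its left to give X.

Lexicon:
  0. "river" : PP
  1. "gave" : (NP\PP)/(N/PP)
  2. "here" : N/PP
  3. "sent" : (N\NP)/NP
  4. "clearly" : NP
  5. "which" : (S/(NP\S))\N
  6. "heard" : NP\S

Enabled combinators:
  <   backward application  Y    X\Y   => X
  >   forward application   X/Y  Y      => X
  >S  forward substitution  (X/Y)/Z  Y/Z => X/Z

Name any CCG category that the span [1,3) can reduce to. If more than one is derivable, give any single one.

NP\PP

[0,7] S   >
  [0,6] S/(NP\S)   <
    [0,5] N   <
      [0,3] NP   <
        [0,1] "river" : PP
        [1,3] NP\PP   >
          [1,2] "gave" : (NP\PP)/(N/PP)
          [2,3] "here" : N/PP
      [3,5] N\NP   >
        [3,4] "sent" : (N\NP)/NP
        [4,5] "clearly" : NP
    [5,6] "which" : (S/(NP\S))\N
  [6,7] "heard" : NP\S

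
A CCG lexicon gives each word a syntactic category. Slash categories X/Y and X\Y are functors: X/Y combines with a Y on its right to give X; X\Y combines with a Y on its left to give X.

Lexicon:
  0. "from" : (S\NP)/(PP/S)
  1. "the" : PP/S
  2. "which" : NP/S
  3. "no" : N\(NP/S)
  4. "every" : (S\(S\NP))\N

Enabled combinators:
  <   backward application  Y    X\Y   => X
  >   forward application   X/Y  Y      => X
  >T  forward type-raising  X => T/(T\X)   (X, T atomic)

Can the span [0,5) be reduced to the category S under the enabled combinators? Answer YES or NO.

YES

[0,5] S   <
  [0,2] S\NP   >
    [0,1] "from" : (S\NP)/(PP/S)
    [1,2] "the" : PP/S
  [2,5] S\(S\NP)   <
    [2,4] N   <
      [2,3] "which" : NP/S
      [3,4] "no" : N\(NP/S)
    [4,5] "every" : (S\(S\NP))\N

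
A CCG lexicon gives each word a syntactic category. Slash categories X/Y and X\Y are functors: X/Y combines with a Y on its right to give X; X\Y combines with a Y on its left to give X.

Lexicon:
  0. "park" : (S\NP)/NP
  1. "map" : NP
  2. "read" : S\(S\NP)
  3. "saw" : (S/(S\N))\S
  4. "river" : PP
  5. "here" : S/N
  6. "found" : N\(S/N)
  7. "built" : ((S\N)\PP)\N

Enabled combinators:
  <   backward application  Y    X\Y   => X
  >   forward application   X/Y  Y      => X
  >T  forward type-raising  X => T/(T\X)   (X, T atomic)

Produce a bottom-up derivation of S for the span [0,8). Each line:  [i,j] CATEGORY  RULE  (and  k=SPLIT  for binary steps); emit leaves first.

[0,1] (S\NP)/NP  lex  "park"
[1,2] NP  lex  "map"
[0,2] S\NP  >  k=1
[2,3] S\(S\NP)  lex  "read"
[0,3] S  <  k=2
[3,4] (S/(S\N))\S  lex  "saw"
[0,4] S/(S\N)  <  k=3
[4,5] PP  lex  "river"
[5,6] S/N  lex  "here"
[6,7] N\(S/N)  lex  "found"
[5,7] N  <  k=6
[7,8] ((S\N)\PP)\N  lex  "built"
[5,8] (S\N)\PP  <  k=7
[4,8] S\N  <  k=5
[0,8] S  >  k=4

[0,8] S   >
  [0,4] S/(S\N)   <
    [0,3] S   <
      [0,2] S\NP   >
        [0,1] "park" : (S\NP)/NP
        [1,2] "map" : NP
      [2,3] "read" : S\(S\NP)
    [3,4] "saw" : (S/(S\N))\S
  [4,8] S\N   <
    [4,5] "river" : PP
    [5,8] (S\N)\PP   <
      [5,7] N   <
        [5,6] "here" : S/N
        [6,7] "found" : N\(S/N)
      [7,8] "built" : ((S\N)\PP)\N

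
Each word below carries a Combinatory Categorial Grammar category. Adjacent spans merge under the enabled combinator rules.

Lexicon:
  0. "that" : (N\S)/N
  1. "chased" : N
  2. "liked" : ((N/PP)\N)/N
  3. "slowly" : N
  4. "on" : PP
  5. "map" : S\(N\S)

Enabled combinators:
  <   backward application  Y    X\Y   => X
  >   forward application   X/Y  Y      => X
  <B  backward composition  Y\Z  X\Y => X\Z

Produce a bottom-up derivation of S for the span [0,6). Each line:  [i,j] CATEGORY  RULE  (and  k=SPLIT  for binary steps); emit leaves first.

[0,1] (N\S)/N  lex  "that"
[1,2] N  lex  "chased"
[2,3] ((N/PP)\N)/N  lex  "liked"
[3,4] N  lex  "slowly"
[2,4] (N/PP)\N  >  k=3
[1,4] N/PP  <  k=2
[4,5] PP  lex  "on"
[1,5] N  >  k=4
[0,5] N\S  >  k=1
[5,6] S\(N\S)  lex  "map"
[0,6] S  <  k=5

[0,6] S   <
  [0,5] N\S   >
    [0,1] "that" : (N\S)/N
    [1,5] N   >
      [1,4] N/PP   <
        [1,2] "chased" : N
        [2,4] (N/PP)\N   >
          [2,3] "liked" : ((N/PP)\N)/N
          [3,4] "slowly" : N
      [4,5] "on" : PP
  [5,6] "map" : S\(N\S)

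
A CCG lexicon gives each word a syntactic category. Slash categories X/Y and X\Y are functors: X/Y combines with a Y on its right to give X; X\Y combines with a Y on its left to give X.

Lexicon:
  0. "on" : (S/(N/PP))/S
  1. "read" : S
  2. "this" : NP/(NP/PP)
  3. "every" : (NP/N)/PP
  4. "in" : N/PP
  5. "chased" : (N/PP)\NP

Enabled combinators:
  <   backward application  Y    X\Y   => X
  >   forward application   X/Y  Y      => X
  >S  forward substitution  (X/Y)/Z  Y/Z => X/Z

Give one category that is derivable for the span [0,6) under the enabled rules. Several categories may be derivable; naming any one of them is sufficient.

S

[0,6] S   >
  [0,2] S/(N/PP)   >
    [0,1] "on" : (S/(N/PP))/S
    [1,2] "read" : S
  [2,6] N/PP   <
    [2,5] NP   >
      [2,3] "this" : NP/(NP/PP)
      [3,5] NP/PP   >S
        [3,4] "every" : (NP/N)/PP
        [4,5] "in" : N/PP
    [5,6] "chased" : (N/PP)\NP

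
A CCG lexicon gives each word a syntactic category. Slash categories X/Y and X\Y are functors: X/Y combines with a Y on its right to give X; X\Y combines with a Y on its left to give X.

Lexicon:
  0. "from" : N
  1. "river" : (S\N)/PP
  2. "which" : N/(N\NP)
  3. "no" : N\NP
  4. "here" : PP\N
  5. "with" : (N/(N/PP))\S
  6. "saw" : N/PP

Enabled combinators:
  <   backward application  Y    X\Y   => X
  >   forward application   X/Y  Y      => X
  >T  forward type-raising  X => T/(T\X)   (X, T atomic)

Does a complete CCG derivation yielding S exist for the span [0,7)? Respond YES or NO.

N (S\N)/PP N/(N\NP) N\NP PP\N (N/(N/PP))\S N/PP
CKY chart[0,7] = {N, N/(N\N), NP/(NP\N), PP/(PP\N), S/(S\N)}; S ∉ chart

NO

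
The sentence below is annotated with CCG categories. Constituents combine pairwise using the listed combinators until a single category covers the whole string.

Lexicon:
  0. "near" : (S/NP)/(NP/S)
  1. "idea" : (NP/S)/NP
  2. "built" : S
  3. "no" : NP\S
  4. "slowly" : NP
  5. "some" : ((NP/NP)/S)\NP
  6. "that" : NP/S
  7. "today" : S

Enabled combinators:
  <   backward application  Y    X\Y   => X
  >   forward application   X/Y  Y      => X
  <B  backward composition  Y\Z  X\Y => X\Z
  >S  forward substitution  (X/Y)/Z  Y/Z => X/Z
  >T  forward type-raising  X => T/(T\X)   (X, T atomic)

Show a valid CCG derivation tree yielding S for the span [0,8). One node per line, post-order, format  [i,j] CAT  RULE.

[0,1] (S/NP)/(NP/S)  lex  "near"
[1,2] (NP/S)/NP  lex  "idea"
[2,3] S  lex  "built"
[3,4] NP\S  lex  "no"
[2,4] NP  <  k=3
[1,4] NP/S  >  k=2
[0,4] S/NP  >  k=1
[4,5] NP  lex  "slowly"
[5,6] ((NP/NP)/S)\NP  lex  "some"
[4,6] (NP/NP)/S  <  k=5
[6,7] NP/S  lex  "that"
[4,7] NP/S  >S  k=6
[7,8] S  lex  "today"
[4,8] NP  >  k=7
[0,8] S  >  k=4

[0,8] S   >
  [0,4] S/NP   >
    [0,1] "near" : (S/NP)/(NP/S)
    [1,4] NP/S   >
      [1,2] "idea" : (NP/S)/NP
      [2,4] NP   <
        [2,3] "built" : S
        [3,4] "no" : NP\S
  [4,8] NP   >
    [4,7] NP/S   >S
      [4,6] (NP/NP)/S   <
        [4,5] "slowly" : NP
        [5,6] "some" : ((NP/NP)/S)\NP
      [6,7] "that" : NP/S
    [7,8] "today" : S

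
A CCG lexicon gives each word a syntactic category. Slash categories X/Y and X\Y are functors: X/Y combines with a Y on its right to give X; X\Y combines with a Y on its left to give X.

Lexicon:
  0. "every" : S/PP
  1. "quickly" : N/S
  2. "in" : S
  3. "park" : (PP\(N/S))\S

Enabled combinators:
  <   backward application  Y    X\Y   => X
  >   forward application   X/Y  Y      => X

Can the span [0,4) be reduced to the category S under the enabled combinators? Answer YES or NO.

YES

[0,4] S   >
  [0,1] "every" : S/PP
  [1,4] PP   <
    [1,2] "quickly" : N/S
    [2,4] PP\(N/S)   <
      [2,3] "in" : S
      [3,4] "park" : (PP\(N/S))\S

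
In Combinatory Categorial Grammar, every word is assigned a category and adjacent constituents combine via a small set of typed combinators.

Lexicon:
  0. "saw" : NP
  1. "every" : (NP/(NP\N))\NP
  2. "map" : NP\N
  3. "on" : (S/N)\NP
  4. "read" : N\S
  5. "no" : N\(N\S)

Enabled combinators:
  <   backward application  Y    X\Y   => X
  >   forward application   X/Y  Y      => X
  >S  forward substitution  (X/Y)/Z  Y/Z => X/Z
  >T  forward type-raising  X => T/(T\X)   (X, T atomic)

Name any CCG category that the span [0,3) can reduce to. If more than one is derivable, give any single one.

NP

[0,6] S   >
  [0,4] S/N   <
    [0,3] NP   >
      [0,2] NP/(NP\N)   <
        [0,1] "saw" : NP
        [1,2] "every" : (NP/(NP\N))\NP
      [2,3] "map" : NP\N
    [3,4] "on" : (S/N)\NP
  [4,6] N   <
    [4,5] "read" : N\S
    [5,6] "no" : N\(N\S)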